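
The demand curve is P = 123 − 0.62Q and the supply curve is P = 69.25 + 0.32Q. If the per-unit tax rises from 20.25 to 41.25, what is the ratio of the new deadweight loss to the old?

4.150

Competitive equilibrium: 123 − 0.62Q = 69.25 + 0.32Q → Q* = 57.1809, P* = 87.5479.
For a per-unit tax t: ΔQ = t/0.94, so DWL = ½·t·(t/0.94) = t²/1.88.
At t = 20.25: DWL = 218.118. At t = 41.25: DWL = 905.086.
Ratio = (41.25/20.25)² = 4.150.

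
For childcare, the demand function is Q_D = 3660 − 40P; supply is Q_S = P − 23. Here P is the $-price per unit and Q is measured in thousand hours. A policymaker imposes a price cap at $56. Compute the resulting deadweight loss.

In inverse form: demand P = 91.5 − 0.025Q, supply P = 23 + Q.
Competitive equilibrium: 91.5 − 0.025Q = 23 + Q → Q* = 66.82927, P* = 89.82927.
At the ceiling P = 56, quantity supplied = (56 − 23)/1 = 33.
Willingness to pay at Q' = 33: 91.5 − 0.025·33 = 90.675.
ΔQ = 66.82927 − 33 = 33.82927; wedge = 90.675 − 56 = 34.675.
DWL = ½ × 33.82927 × 34.675 = $586.51 thousand.

$586.51 thousand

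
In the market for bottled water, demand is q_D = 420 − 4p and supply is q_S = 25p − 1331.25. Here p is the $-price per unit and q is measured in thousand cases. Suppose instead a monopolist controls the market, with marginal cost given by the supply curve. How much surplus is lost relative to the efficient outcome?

In inverse form: demand p = 105 − 0.25q, supply p = 53.25 + 0.04q.
Competitive equilibrium: 105 − 0.25q = 53.25 + 0.04q → q* = 178.4483, p* = 60.3879.
Marginal revenue: MR = 105 − 0.5q. Set MR = MC: 105 − 0.5q = 53.25 + 0.04q → q_m = 95.8333.
Price p_m = 105 − 0.25·95.8333 = 81.0417; MC(q_m) = 53.25 + 0.04·95.8333 = 57.0833.
Competitive q* = 178.4483, so Δq = 82.615; wedge = 81.0417 − 57.0833 = 23.9584.
Welfare loss = ½ × 82.615 × 23.9584 = $989.66 thousand.

$989.66 thousand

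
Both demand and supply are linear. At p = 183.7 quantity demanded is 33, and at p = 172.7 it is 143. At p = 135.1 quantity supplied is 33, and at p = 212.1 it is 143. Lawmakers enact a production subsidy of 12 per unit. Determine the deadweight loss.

90

Demand slope = (172.7 − 183.7)/(143 − 33) = −0.1, so p = 187 − 0.1q.
Supply slope = (212.1 − 135.1)/(143 − 33) = 0.7, so p = 112 + 0.7q.
Competitive equilibrium: 187 − 0.1q = 112 + 0.7q → q* = 93.75, p* = 177.625.
The subsidy lowers effective supply by 12: p = 100 + 0.7q.
New quantity: 187 − 0.1q = 100 + 0.7q → q' = 108.75.
Overproduction Δq = 108.75 − 93.75 = 15; wedge = subsidy = 12.
DWL = ½ × 15 × 12 = 90.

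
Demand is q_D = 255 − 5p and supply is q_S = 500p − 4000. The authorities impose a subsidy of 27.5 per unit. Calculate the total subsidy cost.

In inverse form: demand p = 51 − 0.2q, supply p = 8 + 0.002q.
Competitive equilibrium: 51 − 0.2q = 8 + 0.002q → q* = 212.8713, p* = 8.4257.
The subsidy lowers effective supply by 27.5: p = 0.002q − 19.5.
New quantity: 51 − 0.2q = 0.002q − 19.5 → q' = 349.0099.
Total subsidy cost = 27.5 × 349.0099 = 9597.77.

9597.77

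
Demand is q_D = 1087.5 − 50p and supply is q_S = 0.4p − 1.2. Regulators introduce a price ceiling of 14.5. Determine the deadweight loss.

In inverse form: demand p = 21.75 − 0.02q, supply p = 3 + 2.5q.
Competitive equilibrium: 21.75 − 0.02q = 3 + 2.5q → q* = 7.4405, p* = 21.6012.
At the ceiling p = 14.5, quantity supplied = (14.5 − 3)/2.5 = 4.6.
Willingness to pay at q' = 4.6: 21.75 − 0.02·4.6 = 21.658.
Δq = 7.4405 − 4.6 = 2.8405; wedge = 21.658 − 14.5 = 7.158.
The triangle = ½ × 2.8405 × 7.158 = 10.17.

10.17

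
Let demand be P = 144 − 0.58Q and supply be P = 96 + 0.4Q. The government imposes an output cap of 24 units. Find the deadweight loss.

Competitive equilibrium: 144 − 0.58Q = 96 + 0.4Q → Q* = 48.9796, P* = 115.5918.
At Q = 24: demand price = 144 − 0.58·24 = 130.08; supply price = 96 + 0.4·24 = 105.6.
ΔQ = 48.9796 − 24 = 24.9796; wedge = 130.08 − 105.6 = 24.48.
The triangle = ½ × 24.9796 × 24.48 = 305.75.

305.75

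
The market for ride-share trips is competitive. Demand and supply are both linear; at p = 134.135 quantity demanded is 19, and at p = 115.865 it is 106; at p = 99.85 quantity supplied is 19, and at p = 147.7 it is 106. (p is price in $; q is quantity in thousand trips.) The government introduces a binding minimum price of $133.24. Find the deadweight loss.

$634.11 thousand

Demand slope = (115.865 − 134.135)/(106 − 19) = −0.21, so p = 138.125 − 0.21q.
Supply slope = (147.7 − 99.85)/(106 − 19) = 0.55, so p = 89.4 + 0.55q.
Competitive equilibrium: 138.125 − 0.21q = 89.4 + 0.55q → q* = 64.1118, p* = 124.6615.
At the floor p = 133.24, quantity demanded = (138.125 − 133.24)/0.21 = 23.2619.
Sellers' marginal cost at q' = 23.2619: 89.4 + 0.55·23.2619 = 102.194.
Δq = 64.1118 − 23.2619 = 40.8499; wedge = 133.24 − 102.194 = 31.046.
Deadweight loss = ½ × 40.8499 × 31.046 = $634.11 thousand.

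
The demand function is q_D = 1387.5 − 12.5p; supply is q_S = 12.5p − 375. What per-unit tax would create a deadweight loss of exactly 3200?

32

In inverse form: demand p = 111 − 0.08q, supply p = 30 + 0.08q.
Competitive equilibrium: 111 − 0.08q = 30 + 0.08q → q* = 506.25, p* = 70.5.
A tax t gives Δq = t/0.16 and wedge t, so DWL = t²/0.32.
t²/0.32 = 3200 → t² = 1024 → t = 32.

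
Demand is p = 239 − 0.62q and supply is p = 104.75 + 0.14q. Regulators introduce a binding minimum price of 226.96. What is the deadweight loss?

9393.53

Competitive equilibrium: 239 − 0.62q = 104.75 + 0.14q → q* = 176.6447, p* = 129.4803.
At the floor p = 226.96, quantity demanded = (239 − 226.96)/0.62 = 19.4194.
Sellers' marginal cost at q' = 19.4194: 104.75 + 0.14·19.4194 = 107.4687.
Δq = 176.6447 − 19.4194 = 157.2253; wedge = 226.96 − 107.4687 = 119.4913.
Welfare loss = ½ × 157.2253 × 119.4913 = 9393.53.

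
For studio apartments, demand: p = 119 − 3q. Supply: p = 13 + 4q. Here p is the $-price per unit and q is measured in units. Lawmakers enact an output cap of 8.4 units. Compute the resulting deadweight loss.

$159.13

Competitive equilibrium: 119 − 3q = 13 + 4q → q* = 15.1429, p* = 73.5714.
At q = 8.4: demand price = 119 − 3·8.4 = 93.8; supply price = 13 + 4·8.4 = 46.6.
Δq = 15.1429 − 8.4 = 6.7429; wedge = 93.8 − 46.6 = 47.2.
Welfare loss = ½ × 6.7429 × 47.2 = $159.13.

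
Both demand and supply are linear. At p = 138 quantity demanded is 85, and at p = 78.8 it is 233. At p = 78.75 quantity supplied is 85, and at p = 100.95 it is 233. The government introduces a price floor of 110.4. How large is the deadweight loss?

Demand slope = (78.8 − 138)/(233 − 85) = −0.4, so p = 172 − 0.4q.
Supply slope = (100.95 − 78.75)/(233 − 85) = 0.15, so p = 66 + 0.15q.
Competitive equilibrium: 172 − 0.4q = 66 + 0.15q → q* = 192.7273, p* = 94.9091.
At the floor p = 110.4, quantity demanded = (172 − 110.4)/0.4 = 154.
Sellers' marginal cost at q' = 154: 66 + 0.15·154 = 89.1.
Δq = 192.7273 − 154 = 38.7273; wedge = 110.4 − 89.1 = 21.3.
The triangle = ½ × 38.7273 × 21.3 = 412.45.

412.45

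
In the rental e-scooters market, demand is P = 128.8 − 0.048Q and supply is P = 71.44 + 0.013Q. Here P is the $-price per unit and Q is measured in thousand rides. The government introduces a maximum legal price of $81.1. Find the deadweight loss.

$1186.69 thousand

Competitive equilibrium: 128.8 − 0.048Q = 71.44 + 0.013Q → Q* = 940.3279, P* = 83.6643.
At the ceiling P = 81.1, quantity supplied = (81.1 − 71.44)/0.013 = 743.0769.
Willingness to pay at Q' = 743.0769: 128.8 − 0.048·743.0769 = 93.1323.
ΔQ = 940.3279 − 743.0769 = 197.251; wedge = 93.1323 − 81.1 = 12.0323.
Welfare loss = ½ × 197.251 × 12.0323 = $1186.69 thousand.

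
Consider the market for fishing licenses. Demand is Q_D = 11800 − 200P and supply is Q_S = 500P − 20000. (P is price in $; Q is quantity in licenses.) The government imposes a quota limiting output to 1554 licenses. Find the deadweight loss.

In inverse form: demand P = 59 − 0.005Q, supply P = 40 + 0.002Q.
Competitive equilibrium: 59 − 0.005Q = 40 + 0.002Q → Q* = 2714.2857, P* = 45.4286.
At Q = 1554: demand price = 59 − 0.005·1554 = 51.23; supply price = 40 + 0.002·1554 = 43.108.
ΔQ = 2714.2857 − 1554 = 1160.2857; wedge = 51.23 − 43.108 = 8.122.
The triangle = ½ × 1160.2857 × 8.122 = $4711.92.

$4711.92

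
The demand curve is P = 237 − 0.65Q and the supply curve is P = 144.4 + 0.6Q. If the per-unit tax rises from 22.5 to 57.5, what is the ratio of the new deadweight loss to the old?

Competitive equilibrium: 237 − 0.65Q = 144.4 + 0.6Q → Q* = 74.08, P* = 188.848.
For a per-unit tax t: ΔQ = t/1.25, so DWL = ½·t·(t/1.25) = t²/2.5.
At t = 22.5: DWL = 202.5. At t = 57.5: DWL = 1322.5.
Ratio = (57.5/22.5)² = 6.531.

6.531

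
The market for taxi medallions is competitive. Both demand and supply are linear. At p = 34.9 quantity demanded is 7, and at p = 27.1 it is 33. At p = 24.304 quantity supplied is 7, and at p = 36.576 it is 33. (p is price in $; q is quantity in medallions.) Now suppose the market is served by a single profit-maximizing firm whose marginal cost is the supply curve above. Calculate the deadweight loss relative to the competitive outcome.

Demand slope = (27.1 − 34.9)/(33 − 7) = −0.3, so p = 37 − 0.3q.
Supply slope = (36.576 − 24.304)/(33 − 7) = 0.472, so p = 21 + 0.472q.
Competitive equilibrium: 37 − 0.3q = 21 + 0.472q → q* = 20.7254, p* = 30.7824.
Marginal revenue: MR = 37 − 0.6q. Set MR = MC: 37 − 0.6q = 21 + 0.472q → q_m = 14.9254.
Price p_m = 37 − 0.3·14.9254 = 32.5224; MC(q_m) = 21 + 0.472·14.9254 = 28.0448.
Competitive q* = 20.7254, so Δq = 5.8; wedge = 32.5224 − 28.0448 = 4.4776.
Welfare loss = ½ × 5.8 × 4.4776 = $12.99.

$12.99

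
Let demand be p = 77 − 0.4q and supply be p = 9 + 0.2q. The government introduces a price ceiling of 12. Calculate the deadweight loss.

Competitive equilibrium: 77 − 0.4q = 9 + 0.2q → q* = 113.3333, p* = 31.6667.
At the ceiling p = 12, quantity supplied = (12 − 9)/0.2 = 15.
Willingness to pay at q' = 15: 77 − 0.4·15 = 71.
Δq = 113.3333 − 15 = 98.3333; wedge = 71 − 12 = 59.
The triangle = ½ × 98.3333 × 59 = 2900.83.

2900.83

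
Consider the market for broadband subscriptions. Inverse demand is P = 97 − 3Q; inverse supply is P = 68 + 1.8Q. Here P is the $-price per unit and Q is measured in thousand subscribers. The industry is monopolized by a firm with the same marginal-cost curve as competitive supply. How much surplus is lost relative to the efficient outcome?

Competitive equilibrium: 97 − 3Q = 68 + 1.8Q → Q* = 6.0417, P* = 78.875.
Marginal revenue: MR = 97 − 6Q. Set MR = MC: 97 − 6Q = 68 + 1.8Q → Q_m = 3.7179.
Price P_m = 97 − 3·3.7179 = 85.8463; MC(Q_m) = 68 + 1.8·3.7179 = 74.6922.
Competitive Q* = 6.0417, so ΔQ = 2.3238; wedge = 85.8463 − 74.6922 = 11.1541.
The triangle = ½ × 2.3238 × 11.1541 = $12.96 thousand.

$12.96 thousand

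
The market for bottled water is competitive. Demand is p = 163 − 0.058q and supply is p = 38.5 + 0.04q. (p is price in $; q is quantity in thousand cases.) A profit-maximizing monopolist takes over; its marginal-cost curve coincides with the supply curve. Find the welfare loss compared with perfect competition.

$10931.74 thousand

Competitive equilibrium: 163 − 0.058q = 38.5 + 0.04q → q* = 1270.40816, p* = 89.31633.
Marginal revenue: MR = 163 − 0.116q. Set MR = MC: 163 − 0.116q = 38.5 + 0.04q → q_m = 798.07692.
Price p_m = 163 − 0.058·798.07692 = 116.71154; MC(q_m) = 38.5 + 0.04·798.07692 = 70.42308.
Competitive q* = 1270.40816, so Δq = 472.33124; wedge = 116.71154 − 70.42308 = 46.28846.
The triangle = ½ × 472.33124 × 46.28846 = $10931.74 thousand.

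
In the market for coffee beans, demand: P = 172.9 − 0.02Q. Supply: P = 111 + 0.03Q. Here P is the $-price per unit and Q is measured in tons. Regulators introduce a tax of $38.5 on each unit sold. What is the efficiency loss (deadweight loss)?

Competitive equilibrium: 172.9 − 0.02Q = 111 + 0.03Q → Q* = 1238, P* = 148.14.
With the tax, the buyer price exceeds the seller price by 38.5: (172.9 − 0.02Q) − (111 + 0.03Q) = 38.5 → Q' = 468.
ΔQ = 1238 − 468 = 770; the wedge equals the tax, 38.5.
DWL = ½ × 770 × 38.5 = $14822.50.

$14822.50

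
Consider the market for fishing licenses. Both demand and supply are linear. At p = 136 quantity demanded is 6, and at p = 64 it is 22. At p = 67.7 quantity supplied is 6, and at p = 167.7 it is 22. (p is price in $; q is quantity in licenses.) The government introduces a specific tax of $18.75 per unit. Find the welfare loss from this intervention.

$16.35

Demand slope = (64 − 136)/(22 − 6) = −4.5, so p = 163 − 4.5q.
Supply slope = (167.7 − 67.7)/(22 − 6) = 6.25, so p = 30.2 + 6.25q.
Competitive equilibrium: 163 − 4.5q = 30.2 + 6.25q → q* = 12.3535, p* = 107.4093.
With the tax, the buyer price exceeds the seller price by 18.75: (163 − 4.5q) − (30.2 + 6.25q) = 18.75 → q' = 10.6093.
Δq = 12.3535 − 10.6093 = 1.7442; the wedge equals the tax, 18.75.
DWL = ½ × 1.7442 × 18.75 = $16.35.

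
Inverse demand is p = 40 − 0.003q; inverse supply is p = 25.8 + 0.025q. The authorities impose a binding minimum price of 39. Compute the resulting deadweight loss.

Competitive equilibrium: 40 − 0.003q = 25.8 + 0.025q → q* = 507.1429, p* = 38.4786.
At the floor p = 39, quantity demanded = (40 − 39)/0.003 = 333.3333.
Sellers' marginal cost at q' = 333.3333: 25.8 + 0.025·333.3333 = 34.1333.
Δq = 507.1429 − 333.3333 = 173.8096; wedge = 39 − 34.1333 = 4.8667.
Deadweight loss = ½ × 173.8096 × 4.8667 = 422.94.

422.94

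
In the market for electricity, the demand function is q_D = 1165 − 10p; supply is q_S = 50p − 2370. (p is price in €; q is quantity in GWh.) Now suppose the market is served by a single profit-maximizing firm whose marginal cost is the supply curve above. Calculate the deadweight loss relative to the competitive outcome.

€4110.55

In inverse form: demand p = 116.5 − 0.1q, supply p = 47.4 + 0.02q.
Competitive equilibrium: 116.5 − 0.1q = 47.4 + 0.02q → q* = 575.8333, p* = 58.9167.
Marginal revenue: MR = 116.5 − 0.2q. Set MR = MC: 116.5 − 0.2q = 47.4 + 0.02q → q_m = 314.0909.
Price p_m = 116.5 − 0.1·314.0909 = 85.0909; MC(q_m) = 47.4 + 0.02·314.0909 = 53.6818.
Competitive q* = 575.8333, so Δq = 261.7424; wedge = 85.0909 − 53.6818 = 31.4091.
DWL = ½ × 261.7424 × 31.4091 = €4110.55.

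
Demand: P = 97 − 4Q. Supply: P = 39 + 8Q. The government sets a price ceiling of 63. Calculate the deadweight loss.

Competitive equilibrium: 97 − 4Q = 39 + 8Q → Q* = 4.8333, P* = 77.6667.
At the ceiling P = 63, quantity supplied = (63 − 39)/8 = 3.
Willingness to pay at Q' = 3: 97 − 4·3 = 85.
ΔQ = 4.8333 − 3 = 1.8333; wedge = 85 − 63 = 22.
The triangle = ½ × 1.8333 × 22 = 20.17.

20.17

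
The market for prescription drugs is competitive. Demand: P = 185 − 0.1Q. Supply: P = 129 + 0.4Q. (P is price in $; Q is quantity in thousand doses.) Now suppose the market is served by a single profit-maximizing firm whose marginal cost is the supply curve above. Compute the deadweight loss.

Competitive equilibrium: 185 − 0.1Q = 129 + 0.4Q → Q* = 112, P* = 173.8.
Marginal revenue: MR = 185 − 0.2Q. Set MR = MC: 185 − 0.2Q = 129 + 0.4Q → Q_m = 93.3333.
Price P_m = 185 − 0.1·93.3333 = 175.6667; MC(Q_m) = 129 + 0.4·93.3333 = 166.3333.
Competitive Q* = 112, so ΔQ = 18.6667; wedge = 175.6667 − 166.3333 = 9.3334.
The triangle = ½ × 18.6667 × 9.3334 = $87.11 thousand.

$87.11 thousand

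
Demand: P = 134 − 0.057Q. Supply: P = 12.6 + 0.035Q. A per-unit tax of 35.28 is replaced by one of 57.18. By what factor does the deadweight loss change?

2.627

Competitive equilibrium: 134 − 0.057Q = 12.6 + 0.035Q → Q* = 1319.5652, P* = 58.7848.
For a per-unit tax t: ΔQ = t/0.092, so DWL = ½·t·(t/0.092) = t²/0.184.
At t = 35.28: DWL = 6764.557. At t = 57.18: DWL = 17769.307.
Ratio = (57.18/35.28)² = 2.627.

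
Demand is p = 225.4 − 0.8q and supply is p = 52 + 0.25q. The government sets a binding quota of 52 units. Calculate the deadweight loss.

Competitive equilibrium: 225.4 − 0.8q = 52 + 0.25q → q* = 165.1429, p* = 93.2857.
At q = 52: demand price = 225.4 − 0.8·52 = 183.8; supply price = 52 + 0.25·52 = 65.
Δq = 165.1429 − 52 = 113.1429; wedge = 183.8 − 65 = 118.8.
The triangle = ½ × 113.1429 × 118.8 = 6720.69.

6720.69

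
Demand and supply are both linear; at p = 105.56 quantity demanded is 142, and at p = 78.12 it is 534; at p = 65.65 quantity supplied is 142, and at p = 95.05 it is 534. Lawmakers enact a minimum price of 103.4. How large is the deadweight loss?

Demand slope = (78.12 − 105.56)/(534 − 142) = −0.07, so p = 115.5 − 0.07q.
Supply slope = (95.05 − 65.65)/(534 − 142) = 0.075, so p = 55 + 0.075q.
Competitive equilibrium: 115.5 − 0.07q = 55 + 0.075q → q* = 417.2414, p* = 86.2931.
At the floor p = 103.4, quantity demanded = (115.5 − 103.4)/0.07 = 172.8571.
Sellers' marginal cost at q' = 172.8571: 55 + 0.075·172.8571 = 67.9643.
Δq = 417.2414 − 172.8571 = 244.3843; wedge = 103.4 − 67.9643 = 35.4357.
DWL = ½ × 244.3843 × 35.4357 = 4329.96.

4329.96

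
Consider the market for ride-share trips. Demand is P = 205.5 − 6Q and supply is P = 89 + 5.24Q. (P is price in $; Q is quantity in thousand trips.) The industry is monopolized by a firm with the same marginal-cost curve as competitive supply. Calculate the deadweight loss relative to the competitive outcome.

Competitive equilibrium: 205.5 − 6Q = 89 + 5.24Q → Q* = 10.3648, P* = 143.3114.
Marginal revenue: MR = 205.5 − 12Q. Set MR = MC: 205.5 − 12Q = 89 + 5.24Q → Q_m = 6.7575.
Price P_m = 205.5 − 6·6.7575 = 164.955; MC(Q_m) = 89 + 5.24·6.7575 = 124.4093.
Competitive Q* = 10.3648, so ΔQ = 3.6073; wedge = 164.955 − 124.4093 = 40.5457.
DWL = ½ × 3.6073 × 40.5457 = $73.13 thousand.

$73.13 thousand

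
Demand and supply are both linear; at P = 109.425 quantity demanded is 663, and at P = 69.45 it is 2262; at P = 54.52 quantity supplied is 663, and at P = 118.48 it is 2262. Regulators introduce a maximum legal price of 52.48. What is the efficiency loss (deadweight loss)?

26073.60

Demand slope = (69.45 − 109.425)/(2262 − 663) = −0.025, so P = 126 − 0.025Q.
Supply slope = (118.48 − 54.52)/(2262 − 663) = 0.04, so P = 28 + 0.04Q.
Competitive equilibrium: 126 − 0.025Q = 28 + 0.04Q → Q* = 1507.6923, P* = 88.3077.
At the ceiling P = 52.48, quantity supplied = (52.48 − 28)/0.04 = 612.
Willingness to pay at Q' = 612: 126 − 0.025·612 = 110.7.
ΔQ = 1507.6923 − 612 = 895.6923; wedge = 110.7 − 52.48 = 58.22.
DWL = ½ × 895.6923 × 58.22 = 26073.60.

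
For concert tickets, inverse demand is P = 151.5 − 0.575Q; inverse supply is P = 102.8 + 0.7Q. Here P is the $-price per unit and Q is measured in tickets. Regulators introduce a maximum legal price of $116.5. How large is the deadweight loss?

Competitive equilibrium: 151.5 − 0.575Q = 102.8 + 0.7Q → Q* = 38.1961, P* = 129.5373.
At the ceiling P = 116.5, quantity supplied = (116.5 − 102.8)/0.7 = 19.5714.
Willingness to pay at Q' = 19.5714: 151.5 − 0.575·19.5714 = 140.2464.
ΔQ = 38.1961 − 19.5714 = 18.6247; wedge = 140.2464 − 116.5 = 23.7464.
Deadweight loss = ½ × 18.6247 × 23.7464 = $221.13.

$221.13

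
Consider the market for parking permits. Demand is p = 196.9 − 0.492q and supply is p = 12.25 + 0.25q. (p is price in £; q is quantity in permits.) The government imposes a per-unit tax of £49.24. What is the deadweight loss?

£1633.81

Competitive equilibrium: 196.9 − 0.492q = 12.25 + 0.25q → q* = 248.8544, p* = 74.4636.
With the tax, the buyer price exceeds the seller price by 49.24: (196.9 − 0.492q) − (12.25 + 0.25q) = 49.24 → q' = 182.4933.
Δq = 248.8544 − 182.4933 = 66.3611; the wedge equals the tax, 49.24.
DWL = ½ × 66.3611 × 49.24 = £1633.81.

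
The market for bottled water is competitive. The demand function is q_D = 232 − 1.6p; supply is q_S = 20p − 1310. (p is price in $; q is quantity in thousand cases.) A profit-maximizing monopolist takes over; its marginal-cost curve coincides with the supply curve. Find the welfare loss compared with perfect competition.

In inverse form: demand p = 145 − 0.625q, supply p = 65.5 + 0.05q.
Competitive equilibrium: 145 − 0.625q = 65.5 + 0.05q → q* = 117.7778, p* = 71.3889.
Marginal revenue: MR = 145 − 1.25q. Set MR = MC: 145 − 1.25q = 65.5 + 0.05q → q_m = 61.1538.
Price p_m = 145 − 0.625·61.1538 = 106.7789; MC(q_m) = 65.5 + 0.05·61.1538 = 68.5577.
Competitive q* = 117.7778, so Δq = 56.624; wedge = 106.7789 − 68.5577 = 38.2212.
Deadweight loss = ½ × 56.624 × 38.2212 = $1082.12 thousand.

$1082.12 thousand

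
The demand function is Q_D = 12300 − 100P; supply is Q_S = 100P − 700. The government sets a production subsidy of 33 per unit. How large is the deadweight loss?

In inverse form: demand P = 123 − 0.01Q, supply P = 7 + 0.01Q.
Competitive equilibrium: 123 − 0.01Q = 7 + 0.01Q → Q* = 5800, P* = 65.
The subsidy lowers effective supply by 33: P = 0.01Q − 26.
New quantity: 123 − 0.01Q = 0.01Q − 26 → Q' = 7450.
Overproduction ΔQ = 7450 − 5800 = 1650; wedge = subsidy = 33.
Welfare loss = ½ × 1650 × 33 = 27225.

27225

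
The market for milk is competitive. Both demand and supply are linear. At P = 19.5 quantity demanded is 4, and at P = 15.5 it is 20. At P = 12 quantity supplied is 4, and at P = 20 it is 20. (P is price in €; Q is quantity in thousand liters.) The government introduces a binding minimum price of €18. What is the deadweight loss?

Demand slope = (15.5 − 19.5)/(20 − 4) = −0.25, so P = 20.5 − 0.25Q.
Supply slope = (20 − 12)/(20 − 4) = 0.5, so P = 10 + 0.5Q.
Competitive equilibrium: 20.5 − 0.25Q = 10 + 0.5Q → Q* = 14, P* = 17.
At the floor P = 18, quantity demanded = (20.5 − 18)/0.25 = 10.
Sellers' marginal cost at Q' = 10: 10 + 0.5·10 = 15.
ΔQ = 14 − 10 = 4; wedge = 18 − 15 = 3.
Deadweight loss = ½ × 4 × 3 = €6 thousand.

€6 thousand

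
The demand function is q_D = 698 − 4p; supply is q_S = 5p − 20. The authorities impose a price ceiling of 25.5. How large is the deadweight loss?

16571.68

In inverse form: demand p = 174.5 − 0.25q, supply p = 4 + 0.2q.
Competitive equilibrium: 174.5 − 0.25q = 4 + 0.2q → q* = 378.8889, p* = 79.7778.
At the ceiling p = 25.5, quantity supplied = (25.5 − 4)/0.2 = 107.5.
Willingness to pay at q' = 107.5: 174.5 − 0.25·107.5 = 147.625.
Δq = 378.8889 − 107.5 = 271.3889; wedge = 147.625 − 25.5 = 122.125.
Welfare loss = ½ × 271.3889 × 122.125 = 16571.68.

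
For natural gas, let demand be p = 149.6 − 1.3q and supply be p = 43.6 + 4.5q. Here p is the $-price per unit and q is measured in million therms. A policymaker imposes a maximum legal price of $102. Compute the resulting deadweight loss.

$81.40 million

Competitive equilibrium: 149.6 − 1.3q = 43.6 + 4.5q → q* = 18.2759, p* = 125.8414.
At the ceiling p = 102, quantity supplied = (102 − 43.6)/4.5 = 12.9778.
Willingness to pay at q' = 12.9778: 149.6 − 1.3·12.9778 = 132.7289.
Δq = 18.2759 − 12.9778 = 5.2981; wedge = 132.7289 − 102 = 30.7289.
The triangle = ½ × 5.2981 × 30.7289 = $81.40 million.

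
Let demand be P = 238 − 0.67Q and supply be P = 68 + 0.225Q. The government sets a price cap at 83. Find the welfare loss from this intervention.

6800.81

Competitive equilibrium: 238 − 0.67Q = 68 + 0.225Q → Q* = 189.94413, P* = 110.73743.
At the ceiling P = 83, quantity supplied = (83 − 68)/0.225 = 66.66667.
Willingness to pay at Q' = 66.66667: 238 − 0.67·66.66667 = 193.33333.
ΔQ = 189.94413 − 66.66667 = 123.27746; wedge = 193.33333 − 83 = 110.33333.
The triangle = ½ × 123.27746 × 110.33333 = 6800.81.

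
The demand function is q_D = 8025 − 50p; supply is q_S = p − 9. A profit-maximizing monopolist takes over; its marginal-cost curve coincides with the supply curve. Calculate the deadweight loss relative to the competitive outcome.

In inverse form: demand p = 160.5 − 0.02q, supply p = 9 + q.
Competitive equilibrium: 160.5 − 0.02q = 9 + q → q* = 148.5294, p* = 157.5294.
Marginal revenue: MR = 160.5 − 0.04q. Set MR = MC: 160.5 − 0.04q = 9 + q → q_m = 145.6731.
Price p_m = 160.5 − 0.02·145.6731 = 157.5865; MC(q_m) = 9 + 1·145.6731 = 154.6731.
Competitive q* = 148.5294, so Δq = 2.8563; wedge = 157.5865 − 154.6731 = 2.9134.
Deadweight loss = ½ × 2.8563 × 2.9134 = 4.16.

4.16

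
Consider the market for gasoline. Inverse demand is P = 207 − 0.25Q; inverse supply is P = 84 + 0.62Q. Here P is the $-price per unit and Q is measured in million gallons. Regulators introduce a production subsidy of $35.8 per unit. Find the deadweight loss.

$736.57 million

Competitive equilibrium: 207 − 0.25Q = 84 + 0.62Q → Q* = 141.3793, P* = 171.6552.
The subsidy lowers effective supply by 35.8: P = 48.2 + 0.62Q.
New quantity: 207 − 0.25Q = 48.2 + 0.62Q → Q' = 182.5287.
Overproduction ΔQ = 182.5287 − 141.3793 = 41.1494; wedge = subsidy = 35.8.
Welfare loss = ½ × 41.1494 × 35.8 = $736.57 million.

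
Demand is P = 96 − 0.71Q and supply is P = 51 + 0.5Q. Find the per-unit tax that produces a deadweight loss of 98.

15.4

Competitive equilibrium: 96 − 0.71Q = 51 + 0.5Q → Q* = 37.1901, P* = 69.595.
A tax t gives ΔQ = t/1.21 and wedge t, so DWL = t²/2.42.
t²/2.42 = 98 → t² = 237.16 → t = 15.4.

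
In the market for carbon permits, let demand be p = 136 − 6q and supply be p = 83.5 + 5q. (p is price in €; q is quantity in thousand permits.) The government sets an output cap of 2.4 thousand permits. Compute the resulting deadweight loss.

€30.96 thousand

Competitive equilibrium: 136 − 6q = 83.5 + 5q → q* = 4.7727, p* = 107.3636.
At q = 2.4: demand price = 136 − 6·2.4 = 121.6; supply price = 83.5 + 5·2.4 = 95.5.
Δq = 4.7727 − 2.4 = 2.3727; wedge = 121.6 − 95.5 = 26.1.
Welfare loss = ½ × 2.3727 × 26.1 = €30.96 thousand.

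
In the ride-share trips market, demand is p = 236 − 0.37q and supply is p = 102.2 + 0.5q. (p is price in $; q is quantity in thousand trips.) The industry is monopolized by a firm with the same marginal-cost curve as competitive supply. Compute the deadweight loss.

$916.06 thousand

Competitive equilibrium: 236 − 0.37q = 102.2 + 0.5q → q* = 153.7931, p* = 179.0966.
Marginal revenue: MR = 236 − 0.74q. Set MR = MC: 236 − 0.74q = 102.2 + 0.5q → q_m = 107.9032.
Price p_m = 236 − 0.37·107.9032 = 196.0758; MC(q_m) = 102.2 + 0.5·107.9032 = 156.1516.
Competitive q* = 153.7931, so Δq = 45.8899; wedge = 196.0758 − 156.1516 = 39.9242.
The triangle = ½ × 45.8899 × 39.9242 = $916.06 thousand.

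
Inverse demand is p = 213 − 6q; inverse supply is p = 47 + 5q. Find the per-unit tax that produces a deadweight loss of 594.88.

114.4

Competitive equilibrium: 213 − 6q = 47 + 5q → q* = 15.0909, p* = 122.4545.
A tax t gives Δq = t/11 and wedge t, so DWL = t²/22.
t²/22 = 594.88 → t² = 13087.36 → t = 114.4.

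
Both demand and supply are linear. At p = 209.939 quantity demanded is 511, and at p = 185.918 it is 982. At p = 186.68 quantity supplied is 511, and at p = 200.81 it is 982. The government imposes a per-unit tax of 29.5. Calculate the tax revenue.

Demand slope = (185.918 − 209.939)/(982 − 511) = −0.051, so p = 236 − 0.051q.
Supply slope = (200.81 − 186.68)/(982 − 511) = 0.03, so p = 171.35 + 0.03q.
Competitive equilibrium: 236 − 0.051q = 171.35 + 0.03q → q* = 798.1481, p* = 195.2944.
With the tax, the buyer price exceeds the seller price by 29.5: (236 − 0.051q) − (171.35 + 0.03q) = 29.5 → q' = 433.9506.
Tax revenue = 29.5 × 433.9506 = 12801.54.

12801.54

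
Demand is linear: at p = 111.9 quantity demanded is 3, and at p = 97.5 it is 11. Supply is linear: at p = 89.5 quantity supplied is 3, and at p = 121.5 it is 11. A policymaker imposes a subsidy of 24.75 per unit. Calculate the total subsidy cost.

Demand slope = (97.5 − 111.9)/(11 − 3) = −1.8, so p = 117.3 − 1.8q.
Supply slope = (121.5 − 89.5)/(11 − 3) = 4, so p = 77.5 + 4q.
Competitive equilibrium: 117.3 − 1.8q = 77.5 + 4q → q* = 6.8621, p* = 104.9483.
The subsidy lowers effective supply by 24.75: p = 52.75 + 4q.
New quantity: 117.3 − 1.8q = 52.75 + 4q → q' = 11.1293.
Total subsidy cost = 24.75 × 11.1293 = 275.45.

275.45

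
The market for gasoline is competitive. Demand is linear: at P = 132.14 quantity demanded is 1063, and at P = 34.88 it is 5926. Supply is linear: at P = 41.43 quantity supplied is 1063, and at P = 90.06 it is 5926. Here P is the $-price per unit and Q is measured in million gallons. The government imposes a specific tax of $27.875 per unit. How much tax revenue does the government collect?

Demand slope = (34.88 − 132.14)/(5926 − 1063) = −0.02, so P = 153.4 − 0.02Q.
Supply slope = (90.06 − 41.43)/(5926 − 1063) = 0.01, so P = 30.8 + 0.01Q.
Competitive equilibrium: 153.4 − 0.02Q = 30.8 + 0.01Q → Q* = 4086.6667, P* = 71.6667.
With the tax, the buyer price exceeds the seller price by 27.875: (153.4 − 0.02Q) − (30.8 + 0.01Q) = 27.875 → Q' = 3157.5.
Tax revenue = 27.875 × 3157.5 = $88015.31 million.

$88015.31 million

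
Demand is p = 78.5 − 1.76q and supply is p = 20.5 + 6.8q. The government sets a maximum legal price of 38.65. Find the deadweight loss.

Competitive equilibrium: 78.5 − 1.76q = 20.5 + 6.8q → q* = 6.7757, p* = 66.5748.
At the ceiling p = 38.65, quantity supplied = (38.65 − 20.5)/6.8 = 2.6691.
Willingness to pay at q' = 2.6691: 78.5 − 1.76·2.6691 = 73.8024.
Δq = 6.7757 − 2.6691 = 4.1066; wedge = 73.8024 − 38.65 = 35.1524.
DWL = ½ × 4.1066 × 35.1524 = 72.18.

72.18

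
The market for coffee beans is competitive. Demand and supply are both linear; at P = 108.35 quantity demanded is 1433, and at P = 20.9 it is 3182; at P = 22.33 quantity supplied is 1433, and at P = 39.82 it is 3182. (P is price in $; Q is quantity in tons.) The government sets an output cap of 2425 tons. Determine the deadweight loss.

$5852.08

Demand slope = (20.9 − 108.35)/(3182 − 1433) = −0.05, so P = 180 − 0.05Q.
Supply slope = (39.82 − 22.33)/(3182 − 1433) = 0.01, so P = 8 + 0.01Q.
Competitive equilibrium: 180 − 0.05Q = 8 + 0.01Q → Q* = 2866.6667, P* = 36.6667.
At Q = 2425: demand price = 180 − 0.05·2425 = 58.75; supply price = 8 + 0.01·2425 = 32.25.
ΔQ = 2866.6667 − 2425 = 441.6667; wedge = 58.75 − 32.25 = 26.5.
Deadweight loss = ½ × 441.6667 × 26.5 = $5852.08.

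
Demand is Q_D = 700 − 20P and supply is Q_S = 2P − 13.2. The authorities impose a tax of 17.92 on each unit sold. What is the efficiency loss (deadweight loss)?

In inverse form: demand P = 35 − 0.05Q, supply P = 6.6 + 0.5Q.
Competitive equilibrium: 35 − 0.05Q = 6.6 + 0.5Q → Q* = 51.6364, P* = 32.4182.
With the tax, the buyer price exceeds the seller price by 17.92: (35 − 0.05Q) − (6.6 + 0.5Q) = 17.92 → Q' = 19.0545.
ΔQ = 51.6364 − 19.0545 = 32.5819; the wedge equals the tax, 17.92.
Welfare loss = ½ × 32.5819 × 17.92 = 291.93.

291.93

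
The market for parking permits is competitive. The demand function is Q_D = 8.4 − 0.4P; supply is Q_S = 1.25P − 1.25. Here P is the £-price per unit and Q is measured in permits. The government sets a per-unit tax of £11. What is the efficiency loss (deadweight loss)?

£18.33

In inverse form: demand P = 21 − 2.5Q, supply P = 1 + 0.8Q.
Competitive equilibrium: 21 − 2.5Q = 1 + 0.8Q → Q* = 6.0606, P* = 5.8485.
With the tax, the buyer price exceeds the seller price by 11: (21 − 2.5Q) − (1 + 0.8Q) = 11 → Q' = 2.7273.
ΔQ = 6.0606 − 2.7273 = 3.3333; the wedge equals the tax, 11.
DWL = ½ × 3.3333 × 11 = £18.33.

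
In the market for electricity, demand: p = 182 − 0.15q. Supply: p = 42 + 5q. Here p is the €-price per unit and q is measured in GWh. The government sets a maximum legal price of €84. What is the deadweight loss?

Competitive equilibrium: 182 − 0.15q = 42 + 5q → q* = 27.18447, p* = 177.92233.
At the ceiling p = 84, quantity supplied = (84 − 42)/5 = 8.4.
Willingness to pay at q' = 8.4: 182 − 0.15·8.4 = 180.74.
Δq = 27.18447 − 8.4 = 18.78447; wedge = 180.74 − 84 = 96.74.
Deadweight loss = ½ × 18.78447 × 96.74 = €908.60.

€908.60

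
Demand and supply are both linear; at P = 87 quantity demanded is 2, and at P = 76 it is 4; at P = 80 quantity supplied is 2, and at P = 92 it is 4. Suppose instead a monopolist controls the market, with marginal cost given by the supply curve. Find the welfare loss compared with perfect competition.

Demand slope = (76 − 87)/(4 − 2) = −5.5, so P = 98 − 5.5Q.
Supply slope = (92 − 80)/(4 − 2) = 6, so P = 68 + 6Q.
Competitive equilibrium: 98 − 5.5Q = 68 + 6Q → Q* = 2.6087, P* = 83.6522.
Marginal revenue: MR = 98 − 11Q. Set MR = MC: 98 − 11Q = 68 + 6Q → Q_m = 1.7647.
Price P_m = 98 − 5.5·1.7647 = 88.2942; MC(Q_m) = 68 + 6·1.7647 = 78.5882.
Competitive Q* = 2.6087, so ΔQ = 0.844; wedge = 88.2942 − 78.5882 = 9.706.
Welfare loss = ½ × 0.844 × 9.706 = 4.10.

4.10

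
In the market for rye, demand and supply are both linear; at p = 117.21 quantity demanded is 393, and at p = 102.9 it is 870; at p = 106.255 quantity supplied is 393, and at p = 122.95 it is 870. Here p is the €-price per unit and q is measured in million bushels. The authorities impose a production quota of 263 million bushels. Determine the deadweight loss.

Demand slope = (102.9 − 117.21)/(870 − 393) = −0.03, so p = 129 − 0.03q.
Supply slope = (122.95 − 106.255)/(870 − 393) = 0.035, so p = 92.5 + 0.035q.
Competitive equilibrium: 129 − 0.03q = 92.5 + 0.035q → q* = 561.5385, p* = 112.1538.
At q = 263: demand price = 129 − 0.03·263 = 121.11; supply price = 92.5 + 0.035·263 = 101.705.
Δq = 561.5385 − 263 = 298.5385; wedge = 121.11 − 101.705 = 19.405.
DWL = ½ × 298.5385 × 19.405 = €2896.57 million.

€2896.57 million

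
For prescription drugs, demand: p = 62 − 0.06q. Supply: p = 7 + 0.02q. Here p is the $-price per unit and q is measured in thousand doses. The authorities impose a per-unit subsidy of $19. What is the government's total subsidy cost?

Competitive equilibrium: 62 − 0.06q = 7 + 0.02q → q* = 687.5, p* = 20.75.
The subsidy lowers effective supply by 19: p = 0.02q − 12.
New quantity: 62 − 0.06q = 0.02q − 12 → q' = 925.
Total subsidy cost = 19 × 925 = $17575 thousand.

$17575 thousand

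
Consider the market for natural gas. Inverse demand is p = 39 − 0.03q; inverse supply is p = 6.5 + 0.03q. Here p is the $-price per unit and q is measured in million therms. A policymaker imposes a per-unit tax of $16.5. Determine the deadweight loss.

Competitive equilibrium: 39 − 0.03q = 6.5 + 0.03q → q* = 541.6667, p* = 22.75.
With the tax, the buyer price exceeds the seller price by 16.5: (39 − 0.03q) − (6.5 + 0.03q) = 16.5 → q' = 266.6667.
Δq = 541.6667 − 266.6667 = 275; the wedge equals the tax, 16.5.
Welfare loss = ½ × 275 × 16.5 = $2268.75 million.

$2268.75 million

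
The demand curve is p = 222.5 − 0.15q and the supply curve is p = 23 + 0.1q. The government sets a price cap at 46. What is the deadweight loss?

40328

Competitive equilibrium: 222.5 − 0.15q = 23 + 0.1q → q* = 798, p* = 102.8.
At the ceiling p = 46, quantity supplied = (46 − 23)/0.1 = 230.
Willingness to pay at q' = 230: 222.5 − 0.15·230 = 188.
Δq = 798 − 230 = 568; wedge = 188 − 46 = 142.
Welfare loss = ½ × 568 × 142 = 40328.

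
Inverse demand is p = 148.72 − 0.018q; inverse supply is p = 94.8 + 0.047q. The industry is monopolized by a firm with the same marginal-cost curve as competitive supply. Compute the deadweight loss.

1051.83

Competitive equilibrium: 148.72 − 0.018q = 94.8 + 0.047q → q* = 829.5385, p* = 133.7883.
Marginal revenue: MR = 148.72 − 0.036q. Set MR = MC: 148.72 − 0.036q = 94.8 + 0.047q → q_m = 649.6386.
Price p_m = 148.72 − 0.018·649.6386 = 137.0265; MC(q_m) = 94.8 + 0.047·649.6386 = 125.333.
Competitive q* = 829.5385, so Δq = 179.8999; wedge = 137.0265 − 125.333 = 11.6935.
Welfare loss = ½ × 179.8999 × 11.6935 = 1051.83.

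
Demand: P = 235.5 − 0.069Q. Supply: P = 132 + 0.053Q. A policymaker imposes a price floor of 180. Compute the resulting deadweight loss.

Competitive equilibrium: 235.5 − 0.069Q = 132 + 0.053Q → Q* = 848.36066, P* = 176.96311.
At the floor P = 180, quantity demanded = (235.5 − 180)/0.069 = 804.34783.
Sellers' marginal cost at Q' = 804.34783: 132 + 0.053·804.34783 = 174.63043.
ΔQ = 848.36066 − 804.34783 = 44.01283; wedge = 180 − 174.63043 = 5.36957.
The triangle = ½ × 44.01283 × 5.36957 = 118.16.

118.16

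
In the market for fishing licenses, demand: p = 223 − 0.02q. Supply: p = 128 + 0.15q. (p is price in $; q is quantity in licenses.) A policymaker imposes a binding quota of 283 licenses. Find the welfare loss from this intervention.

$6466.68

Competitive equilibrium: 223 − 0.02q = 128 + 0.15q → q* = 558.8235, p* = 211.8235.
At q = 283: demand price = 223 − 0.02·283 = 217.34; supply price = 128 + 0.15·283 = 170.45.
Δq = 558.8235 − 283 = 275.8235; wedge = 217.34 − 170.45 = 46.89.
The triangle = ½ × 275.8235 × 46.89 = $6466.68.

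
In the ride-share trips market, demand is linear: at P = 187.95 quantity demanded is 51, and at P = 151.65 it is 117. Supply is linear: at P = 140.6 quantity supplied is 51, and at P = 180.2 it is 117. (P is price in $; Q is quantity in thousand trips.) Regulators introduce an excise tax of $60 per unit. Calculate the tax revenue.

Demand slope = (151.65 − 187.95)/(117 − 51) = −0.55, so P = 216 − 0.55Q.
Supply slope = (180.2 − 140.6)/(117 − 51) = 0.6, so P = 110 + 0.6Q.
Competitive equilibrium: 216 − 0.55Q = 110 + 0.6Q → Q* = 92.1739, P* = 165.3043.
With the tax, the buyer price exceeds the seller price by 60: (216 − 0.55Q) − (110 + 0.6Q) = 60 → Q' = 40.
Tax revenue = 60 × 40 = $2400 thousand.

$2400 thousand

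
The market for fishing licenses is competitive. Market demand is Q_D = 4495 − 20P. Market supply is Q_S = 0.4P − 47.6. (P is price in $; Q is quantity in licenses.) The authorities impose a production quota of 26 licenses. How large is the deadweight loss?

In inverse form: demand P = 224.75 − 0.05Q, supply P = 119 + 2.5Q.
Competitive equilibrium: 224.75 − 0.05Q = 119 + 2.5Q → Q* = 41.4706, P* = 222.6765.
At Q = 26: demand price = 224.75 − 0.05·26 = 223.45; supply price = 119 + 2.5·26 = 184.
ΔQ = 41.4706 − 26 = 15.4706; wedge = 223.45 − 184 = 39.45.
DWL = ½ × 15.4706 × 39.45 = $305.16.

$305.16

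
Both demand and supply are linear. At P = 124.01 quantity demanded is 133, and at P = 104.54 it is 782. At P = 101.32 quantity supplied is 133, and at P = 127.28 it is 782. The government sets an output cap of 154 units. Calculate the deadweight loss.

3216.35

Demand slope = (104.54 − 124.01)/(782 − 133) = −0.03, so P = 128 − 0.03Q.
Supply slope = (127.28 − 101.32)/(782 − 133) = 0.04, so P = 96 + 0.04Q.
Competitive equilibrium: 128 − 0.03Q = 96 + 0.04Q → Q* = 457.1429, P* = 114.2857.
At Q = 154: demand price = 128 − 0.03·154 = 123.38; supply price = 96 + 0.04·154 = 102.16.
ΔQ = 457.1429 − 154 = 303.1429; wedge = 123.38 − 102.16 = 21.22.
The triangle = ½ × 303.1429 × 21.22 = 3216.35.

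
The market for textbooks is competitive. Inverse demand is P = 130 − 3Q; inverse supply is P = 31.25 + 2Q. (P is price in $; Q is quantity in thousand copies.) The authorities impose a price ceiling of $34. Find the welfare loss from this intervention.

Competitive equilibrium: 130 − 3Q = 31.25 + 2Q → Q* = 19.75, P* = 70.75.
At the ceiling P = 34, quantity supplied = (34 − 31.25)/2 = 1.375.
Willingness to pay at Q' = 1.375: 130 − 3·1.375 = 125.875.
ΔQ = 19.75 − 1.375 = 18.375; wedge = 125.875 − 34 = 91.875.
DWL = ½ × 18.375 × 91.875 = $844.10 thousand.

$844.10 thousand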